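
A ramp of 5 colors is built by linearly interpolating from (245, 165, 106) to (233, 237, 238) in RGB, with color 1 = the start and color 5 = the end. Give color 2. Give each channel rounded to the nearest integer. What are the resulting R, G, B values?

With 5 swatches and endpoints inclusive, swatch 2 sits at t = (2 − 1)/(5 − 1) = 1/4 ≈ 0.25.
R = 245 + 0.25 × (233 − 245) = 242 → 242
G = 165 + 0.25 × (237 − 165) = 183 → 183
B = 106 + 0.25 × (238 − 106) = 139 → 139

(242, 183, 139)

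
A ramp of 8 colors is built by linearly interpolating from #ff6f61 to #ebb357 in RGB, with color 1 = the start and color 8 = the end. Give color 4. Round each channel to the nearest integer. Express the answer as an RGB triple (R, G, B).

(246, 140, 93)

With 8 swatches and endpoints inclusive, swatch 4 sits at t = (4 − 1)/(8 − 1) = 3/7 ≈ 0.4286.
#ff6f61 → (255, 111, 97); #ebb357 → (235, 179, 87).
R = 255 + 0.4286 × (235 − 255) = 246.428 → 246
G = 111 + 0.4286 × (179 − 111) = 140.145 → 140
B = 97 + 0.4286 × (87 − 97) = 92.714 → 93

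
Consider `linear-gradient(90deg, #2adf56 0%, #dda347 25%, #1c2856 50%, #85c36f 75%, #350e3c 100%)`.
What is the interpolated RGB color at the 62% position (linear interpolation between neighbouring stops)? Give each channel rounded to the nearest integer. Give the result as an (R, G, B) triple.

(78, 114, 98)

62% lies between the 50% and 75% stops, so the local fraction is t = (62 − 50)/(75 − 50) = 12/25 ≈ 0.48.
#1c2856 → (28, 40, 86); #85c36f → (133, 195, 111).
R = 28 + 0.48 × (133 − 28) = 78.4 → 78
G = 40 + 0.48 × (195 − 40) = 114.4 → 114
B = 86 + 0.48 × (111 − 86) = 98 → 98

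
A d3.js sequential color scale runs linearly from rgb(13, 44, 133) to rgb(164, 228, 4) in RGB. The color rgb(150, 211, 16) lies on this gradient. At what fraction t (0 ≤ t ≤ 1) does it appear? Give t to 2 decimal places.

0.91

Invert the lerp on the G channel (largest span, 184): t = (211 − 44) / (228 − 44) = 167/184 = 0.90761.
Check on R: (150 − 13)/(164 − 13) = 0.9073 ✓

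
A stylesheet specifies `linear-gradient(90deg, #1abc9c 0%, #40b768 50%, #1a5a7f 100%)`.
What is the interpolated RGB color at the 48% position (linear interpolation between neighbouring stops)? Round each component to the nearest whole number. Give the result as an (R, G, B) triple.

(62, 183, 106)

48% lies between the 0% and 50% stops, so the local fraction is t = (48 − 0)/(50 − 0) = 48/50 ≈ 0.96.
#1abc9c → (26, 188, 156); #40b768 → (64, 183, 104).
R = 26 + 0.96 × (64 − 26) = 62.48 → 62
G = 188 + 0.96 × (183 − 188) = 183.2 → 183
B = 156 + 0.96 × (104 − 156) = 106.08 → 106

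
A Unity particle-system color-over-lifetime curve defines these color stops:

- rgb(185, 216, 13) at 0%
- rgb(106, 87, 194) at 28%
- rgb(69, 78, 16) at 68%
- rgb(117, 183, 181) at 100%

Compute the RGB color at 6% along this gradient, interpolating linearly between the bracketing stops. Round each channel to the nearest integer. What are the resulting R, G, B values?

6% lies between the 0% and 28% stops, so the local fraction is t = (6 − 0)/(28 − 0) = 6/28 ≈ 0.2143.
R = 185 + 0.2143 × (106 − 185) = 168.07 → 168
G = 216 + 0.2143 × (87 − 216) = 188.355 → 188
B = 13 + 0.2143 × (194 − 13) = 51.788 → 52

(168, 188, 52)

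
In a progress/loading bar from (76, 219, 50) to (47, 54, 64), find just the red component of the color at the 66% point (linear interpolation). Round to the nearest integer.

R = 76 + 0.66 × (47 − 76) = 56.86 → 57

57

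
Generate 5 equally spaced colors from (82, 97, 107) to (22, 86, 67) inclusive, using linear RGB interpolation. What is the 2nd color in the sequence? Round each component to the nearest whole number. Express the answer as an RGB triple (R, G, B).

With 5 swatches and endpoints inclusive, swatch 2 sits at t = (2 − 1)/(5 − 1) = 1/4 ≈ 0.25.
R = 82 + 0.25 × (22 − 82) = 67 → 67
G = 97 + 0.25 × (86 − 97) = 94.25 → 94
B = 107 + 0.25 × (67 − 107) = 97 → 97

(67, 94, 97)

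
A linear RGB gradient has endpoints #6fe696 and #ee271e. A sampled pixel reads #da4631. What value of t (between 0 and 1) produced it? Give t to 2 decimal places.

0.84

Invert the lerp on the G channel (largest span, 191): t = (70 − 230) / (39 − 230) = -160/-191 = 0.8377.
Check on R: (218 − 111)/(238 − 111) = 0.8425 ✓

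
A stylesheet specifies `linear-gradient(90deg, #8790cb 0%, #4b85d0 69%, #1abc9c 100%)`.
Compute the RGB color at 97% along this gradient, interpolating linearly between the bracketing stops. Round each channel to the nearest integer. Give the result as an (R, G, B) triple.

97% lies between the 69% and 100% stops, so the local fraction is t = (97 − 69)/(100 − 69) = 28/31 ≈ 0.9032.
#4b85d0 → (75, 133, 208); #1abc9c → (26, 188, 156).
R = 75 + 0.9032 × (26 − 75) = 30.743 → 31
G = 133 + 0.9032 × (188 − 133) = 182.676 → 183
B = 208 + 0.9032 × (156 − 208) = 161.034 → 161

(31, 183, 161)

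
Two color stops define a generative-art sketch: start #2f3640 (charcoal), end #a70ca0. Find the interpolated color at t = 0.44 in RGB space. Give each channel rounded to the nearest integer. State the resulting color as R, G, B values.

#2f3640 → (47, 54, 64); #a70ca0 → (167, 12, 160).
R = 47 + 0.44 × (167 − 47) = 47 + 0.44 × 120 = 99.8 → 100
G = 54 + 0.44 × (12 − 54) = 54 + 0.44 × -42 = 35.52 → 36
B = 64 + 0.44 × (160 − 64) = 64 + 0.44 × 96 = 106.24 → 106
So the blended color is (100, 36, 106), about #64246a.

(100, 36, 106)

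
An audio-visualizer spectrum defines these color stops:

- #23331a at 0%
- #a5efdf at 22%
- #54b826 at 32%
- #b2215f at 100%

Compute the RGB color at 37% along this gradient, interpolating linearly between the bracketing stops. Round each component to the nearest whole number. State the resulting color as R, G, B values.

(91, 173, 42)

37% lies between the 32% and 100% stops, so the local fraction is t = (37 − 32)/(100 − 32) = 5/68 ≈ 0.0735.
#54b826 → (84, 184, 38); #b2215f → (178, 33, 95).
R = 84 + 0.0735 × (178 − 84) = 90.909 → 91
G = 184 + 0.0735 × (33 − 184) = 172.901 → 173
B = 38 + 0.0735 × (95 − 38) = 42.19 → 42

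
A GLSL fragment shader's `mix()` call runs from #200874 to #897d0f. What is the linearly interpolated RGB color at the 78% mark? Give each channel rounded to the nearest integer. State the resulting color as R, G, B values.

(114, 99, 37)

#200874 → (32, 8, 116); #897d0f → (137, 125, 15).
78% corresponds to t = 0.78.
R = 32 + 0.78 × (137 − 32) = 32 + 0.78 × 105 = 113.9 → 114
G = 8 + 0.78 × (125 − 8) = 8 + 0.78 × 117 = 99.26 → 99
B = 116 + 0.78 × (15 − 116) = 116 + 0.78 × -101 = 37.22 → 37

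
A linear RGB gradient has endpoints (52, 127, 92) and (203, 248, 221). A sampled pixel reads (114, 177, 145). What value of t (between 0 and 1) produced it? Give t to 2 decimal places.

0.41

Invert the lerp on the R channel (largest span, 151): t = (114 − 52) / (203 − 52) = 62/151 = 0.4106.
Check on G: (177 − 127)/(248 − 127) = 0.4132 ✓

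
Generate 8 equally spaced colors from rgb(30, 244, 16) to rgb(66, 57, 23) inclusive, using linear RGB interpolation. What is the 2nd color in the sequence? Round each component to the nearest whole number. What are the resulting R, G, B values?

(35, 217, 17)

With 8 swatches and endpoints inclusive, swatch 2 sits at t = (2 − 1)/(8 − 1) = 1/7 ≈ 0.1429.
R = 30 + 0.1429 × (66 − 30) = 35.144 → 35
G = 244 + 0.1429 × (57 − 244) = 217.278 → 217
B = 16 + 0.1429 × (23 − 16) = 17 → 17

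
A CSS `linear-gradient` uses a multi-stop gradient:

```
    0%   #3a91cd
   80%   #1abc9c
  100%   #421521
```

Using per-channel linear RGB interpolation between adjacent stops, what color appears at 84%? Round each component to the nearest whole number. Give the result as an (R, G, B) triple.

84% lies between the 80% and 100% stops, so the local fraction is t = (84 − 80)/(100 − 80) = 4/20 ≈ 0.2.
#1abc9c → (26, 188, 156); #421521 → (66, 21, 33).
R = 26 + 0.2 × (66 − 26) = 34 → 34
G = 188 + 0.2 × (21 − 188) = 154.6 → 155
B = 156 + 0.2 × (33 − 156) = 131.4 → 131

(34, 155, 131)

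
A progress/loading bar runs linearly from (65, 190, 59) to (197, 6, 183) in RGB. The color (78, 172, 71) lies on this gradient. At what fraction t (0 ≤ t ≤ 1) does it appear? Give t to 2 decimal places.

Invert the lerp on the G channel (largest span, 184): t = (172 − 190) / (6 − 190) = -18/-184 = 0.097826.
Check on R: (78 − 65)/(197 − 65) = 0.09848 ✓

0.10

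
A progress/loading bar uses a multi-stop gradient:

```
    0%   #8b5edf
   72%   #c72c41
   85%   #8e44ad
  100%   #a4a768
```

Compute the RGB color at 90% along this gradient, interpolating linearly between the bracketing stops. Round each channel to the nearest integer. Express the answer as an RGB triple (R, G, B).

(149, 101, 150)

90% lies between the 85% and 100% stops, so the local fraction is t = (90 − 85)/(100 − 85) = 5/15 ≈ 0.3333.
#8e44ad → (142, 68, 173); #a4a768 → (164, 167, 104).
R = 142 + 0.3333 × (164 − 142) = 149.333 → 149
G = 68 + 0.3333 × (167 − 68) = 100.997 → 101
B = 173 + 0.3333 × (104 − 173) = 150.002 → 150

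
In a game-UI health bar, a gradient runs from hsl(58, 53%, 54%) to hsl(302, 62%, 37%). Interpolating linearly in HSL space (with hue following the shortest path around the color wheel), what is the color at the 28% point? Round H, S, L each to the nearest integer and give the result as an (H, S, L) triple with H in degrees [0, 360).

(26, 56, 49)

Hue: 302 − 58 = 244°, but |244| > 180 so the shorter arc goes the other way: Δh = 244 − 360 = -116°.
H = 58 + 0.28 × (-116) = 25.52 → 26°
S = 53 + 0.28 × (62 − 53) = 55.52 → 56%
L = 54 + 0.28 × (37 − 54) = 49.24 → 49%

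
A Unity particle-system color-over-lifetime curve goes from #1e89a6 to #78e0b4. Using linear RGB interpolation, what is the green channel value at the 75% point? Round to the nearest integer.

202

G₁ = 137 (from #1e89a6), G₂ = 224 (from #78e0b4).
G = 137 + 0.75 × (224 − 137) = 202.25 → 202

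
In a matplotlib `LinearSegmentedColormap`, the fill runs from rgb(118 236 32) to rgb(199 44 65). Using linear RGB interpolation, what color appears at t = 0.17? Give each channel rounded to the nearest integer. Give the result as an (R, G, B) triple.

R = 118 + 0.17 × (199 − 118) = 118 + 0.17 × 81 = 131.77 → 132
G = 236 + 0.17 × (44 − 236) = 236 + 0.17 × -192 = 203.36 → 203
B = 32 + 0.17 × (65 − 32) = 32 + 0.17 × 33 = 37.61 → 38

(132, 203, 38)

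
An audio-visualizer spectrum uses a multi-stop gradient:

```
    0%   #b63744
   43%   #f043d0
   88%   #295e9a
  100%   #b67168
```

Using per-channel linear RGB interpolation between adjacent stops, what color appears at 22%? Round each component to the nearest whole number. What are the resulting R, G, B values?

(212, 61, 140)

22% lies between the 0% and 43% stops, so the local fraction is t = (22 − 0)/(43 − 0) = 22/43 ≈ 0.5116.
#b63744 → (182, 55, 68); #f043d0 → (240, 67, 208).
R = 182 + 0.5116 × (240 − 182) = 211.673 → 212
G = 55 + 0.5116 × (67 − 55) = 61.139 → 61
B = 68 + 0.5116 × (208 − 68) = 139.624 → 140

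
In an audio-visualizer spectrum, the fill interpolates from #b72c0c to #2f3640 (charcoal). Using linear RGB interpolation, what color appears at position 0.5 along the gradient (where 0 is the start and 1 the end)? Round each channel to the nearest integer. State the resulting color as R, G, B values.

(115, 49, 38)

#b72c0c → (183, 44, 12); #2f3640 → (47, 54, 64).
R = 183 + 0.5 × (47 − 183) = 183 + 0.5 × -136 = 115 → 115
G = 44 + 0.5 × (54 − 44) = 44 + 0.5 × 10 = 49 → 49
B = 12 + 0.5 × (64 − 12) = 12 + 0.5 × 52 = 38 → 38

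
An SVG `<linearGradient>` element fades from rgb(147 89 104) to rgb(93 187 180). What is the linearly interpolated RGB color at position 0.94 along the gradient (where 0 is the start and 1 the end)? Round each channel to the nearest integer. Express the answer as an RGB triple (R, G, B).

R = 147 + 0.94 × (93 − 147) = 147 + 0.94 × -54 = 96.24 → 96
G = 89 + 0.94 × (187 − 89) = 89 + 0.94 × 98 = 181.12 → 181
B = 104 + 0.94 × (180 − 104) = 104 + 0.94 × 76 = 175.44 → 175
So the blended color is (96, 181, 175), about #60b5af.

(96, 181, 175)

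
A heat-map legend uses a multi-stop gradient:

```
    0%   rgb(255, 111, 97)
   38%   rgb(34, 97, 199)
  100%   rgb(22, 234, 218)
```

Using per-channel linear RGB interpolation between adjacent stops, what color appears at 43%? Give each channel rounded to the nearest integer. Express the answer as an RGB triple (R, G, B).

43% lies between the 38% and 100% stops, so the local fraction is t = (43 − 38)/(100 − 38) = 5/62 ≈ 0.0806.
R = 34 + 0.0806 × (22 − 34) = 33.033 → 33
G = 97 + 0.0806 × (234 − 97) = 108.042 → 108
B = 199 + 0.0806 × (218 − 199) = 200.531 → 201

(33, 108, 201)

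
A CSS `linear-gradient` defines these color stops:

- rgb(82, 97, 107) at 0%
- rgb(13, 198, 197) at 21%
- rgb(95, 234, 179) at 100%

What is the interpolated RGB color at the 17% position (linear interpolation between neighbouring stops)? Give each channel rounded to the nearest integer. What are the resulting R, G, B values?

17% lies between the 0% and 21% stops, so the local fraction is t = (17 − 0)/(21 − 0) = 17/21 ≈ 0.8095.
R = 82 + 0.8095 × (13 − 82) = 26.145 → 26
G = 97 + 0.8095 × (198 − 97) = 178.76 → 179
B = 107 + 0.8095 × (197 − 107) = 179.855 → 180

(26, 179, 180)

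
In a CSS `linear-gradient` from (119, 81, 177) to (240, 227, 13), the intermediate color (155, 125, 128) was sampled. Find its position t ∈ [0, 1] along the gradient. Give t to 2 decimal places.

0.30

Invert the lerp on the B channel (largest span, 164): t = (128 − 177) / (13 − 177) = -49/-164 = 0.29878.
Check on R: (155 − 119)/(240 − 119) = 0.2975 ✓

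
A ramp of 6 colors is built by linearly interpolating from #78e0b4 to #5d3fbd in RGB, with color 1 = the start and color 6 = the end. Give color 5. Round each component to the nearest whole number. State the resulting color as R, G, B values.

(98, 95, 187)

With 6 swatches and endpoints inclusive, swatch 5 sits at t = (5 − 1)/(6 − 1) = 4/5 ≈ 0.8.
#78e0b4 → (120, 224, 180); #5d3fbd → (93, 63, 189).
R = 120 + 0.8 × (93 − 120) = 98.4 → 98
G = 224 + 0.8 × (63 − 224) = 95.2 → 95
B = 180 + 0.8 × (189 − 180) = 187.2 → 187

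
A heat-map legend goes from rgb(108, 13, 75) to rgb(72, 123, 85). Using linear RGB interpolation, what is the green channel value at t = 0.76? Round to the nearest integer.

G = 13 + 0.76 × (123 − 13) = 96.6 → 97

97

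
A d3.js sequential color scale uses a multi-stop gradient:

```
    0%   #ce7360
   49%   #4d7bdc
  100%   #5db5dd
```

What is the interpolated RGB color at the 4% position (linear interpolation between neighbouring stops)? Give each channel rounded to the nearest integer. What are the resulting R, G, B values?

4% lies between the 0% and 49% stops, so the local fraction is t = (4 − 0)/(49 − 0) = 4/49 ≈ 0.0816.
#ce7360 → (206, 115, 96); #4d7bdc → (77, 123, 220).
R = 206 + 0.0816 × (77 − 206) = 195.474 → 195
G = 115 + 0.0816 × (123 − 115) = 115.653 → 116
B = 96 + 0.0816 × (220 − 96) = 106.118 → 106

(195, 116, 106)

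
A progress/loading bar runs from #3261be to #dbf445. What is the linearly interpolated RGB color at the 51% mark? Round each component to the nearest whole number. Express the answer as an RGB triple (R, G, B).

(136, 172, 128)

#3261be → (50, 97, 190); #dbf445 → (219, 244, 69).
51% corresponds to t = 0.51.
R = 50 + 0.51 × (219 − 50) = 50 + 0.51 × 169 = 136.19 → 136
G = 97 + 0.51 × (244 − 97) = 97 + 0.51 × 147 = 171.97 → 172
B = 190 + 0.51 × (69 − 190) = 190 + 0.51 × -121 = 128.29 → 128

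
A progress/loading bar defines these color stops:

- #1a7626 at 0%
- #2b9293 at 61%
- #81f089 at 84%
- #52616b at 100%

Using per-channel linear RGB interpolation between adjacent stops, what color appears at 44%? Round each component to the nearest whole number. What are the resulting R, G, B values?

(38, 138, 117)

44% lies between the 0% and 61% stops, so the local fraction is t = (44 − 0)/(61 − 0) = 44/61 ≈ 0.7213.
#1a7626 → (26, 118, 38); #2b9293 → (43, 146, 147).
R = 26 + 0.7213 × (43 − 26) = 38.262 → 38
G = 118 + 0.7213 × (146 − 118) = 138.196 → 138
B = 38 + 0.7213 × (147 − 38) = 116.622 → 117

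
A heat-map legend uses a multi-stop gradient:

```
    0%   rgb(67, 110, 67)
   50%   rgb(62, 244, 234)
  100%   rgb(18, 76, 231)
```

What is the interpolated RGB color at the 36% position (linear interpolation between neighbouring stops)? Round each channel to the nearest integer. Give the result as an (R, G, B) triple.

(63, 206, 187)

36% lies between the 0% and 50% stops, so the local fraction is t = (36 − 0)/(50 − 0) = 36/50 ≈ 0.72.
R = 67 + 0.72 × (62 − 67) = 63.4 → 63
G = 110 + 0.72 × (244 − 110) = 206.48 → 206
B = 67 + 0.72 × (234 − 67) = 187.24 → 187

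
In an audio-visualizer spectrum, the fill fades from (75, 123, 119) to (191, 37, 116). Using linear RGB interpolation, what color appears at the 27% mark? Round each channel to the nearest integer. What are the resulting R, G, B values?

27% corresponds to t = 0.27.
R = 75 + 0.27 × (191 − 75) = 75 + 0.27 × 116 = 106.32 → 106
G = 123 + 0.27 × (37 − 123) = 123 + 0.27 × -86 = 99.78 → 100
B = 119 + 0.27 × (116 − 119) = 119 + 0.27 × -3 = 118.19 → 118
So the blended color is (106, 100, 118), about #6a6476.

(106, 100, 118)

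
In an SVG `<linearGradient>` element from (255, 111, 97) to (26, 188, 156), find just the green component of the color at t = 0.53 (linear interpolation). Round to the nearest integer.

G = 111 + 0.53 × (188 − 111) = 151.81 → 152

152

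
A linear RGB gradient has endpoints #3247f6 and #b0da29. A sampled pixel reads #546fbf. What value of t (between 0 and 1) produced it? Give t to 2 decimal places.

Invert the lerp on the B channel (largest span, 205): t = (191 − 246) / (41 − 246) = -55/-205 = 0.26829.
Check on R: (84 − 50)/(176 − 50) = 0.2698 ✓

0.27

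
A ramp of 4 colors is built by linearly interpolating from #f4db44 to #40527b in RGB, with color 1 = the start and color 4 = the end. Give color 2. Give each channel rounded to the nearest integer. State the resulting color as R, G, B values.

With 4 swatches and endpoints inclusive, swatch 2 sits at t = (2 − 1)/(4 − 1) = 1/3 ≈ 0.3333.
#f4db44 → (244, 219, 68); #40527b → (64, 82, 123).
R = 244 + 0.3333 × (64 − 244) = 184.006 → 184
G = 219 + 0.3333 × (82 − 219) = 173.338 → 173
B = 68 + 0.3333 × (123 − 68) = 86.332 → 86

(184, 173, 86)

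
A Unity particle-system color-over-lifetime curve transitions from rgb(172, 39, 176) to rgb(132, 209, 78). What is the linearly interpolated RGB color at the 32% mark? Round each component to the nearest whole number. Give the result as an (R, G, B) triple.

32% corresponds to t = 0.32.
R = 172 + 0.32 × (132 − 172) = 172 + 0.32 × -40 = 159.2 → 159
G = 39 + 0.32 × (209 − 39) = 39 + 0.32 × 170 = 93.4 → 93
B = 176 + 0.32 × (78 − 176) = 176 + 0.32 × -98 = 144.64 → 145

(159, 93, 145)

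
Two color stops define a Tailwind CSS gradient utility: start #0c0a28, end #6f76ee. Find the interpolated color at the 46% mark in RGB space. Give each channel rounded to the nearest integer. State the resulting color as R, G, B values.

#0c0a28 → (12, 10, 40); #6f76ee → (111, 118, 238).
46% corresponds to t = 0.46.
R = 12 + 0.46 × (111 − 12) = 12 + 0.46 × 99 = 57.54 → 58
G = 10 + 0.46 × (118 − 10) = 10 + 0.46 × 108 = 59.68 → 60
B = 40 + 0.46 × (238 − 40) = 40 + 0.46 × 198 = 131.08 → 131

(58, 60, 131)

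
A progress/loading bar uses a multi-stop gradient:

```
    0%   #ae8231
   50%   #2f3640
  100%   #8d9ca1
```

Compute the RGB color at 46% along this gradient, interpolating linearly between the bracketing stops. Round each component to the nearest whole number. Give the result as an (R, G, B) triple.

46% lies between the 0% and 50% stops, so the local fraction is t = (46 − 0)/(50 − 0) = 46/50 ≈ 0.92.
#ae8231 → (174, 130, 49); #2f3640 → (47, 54, 64).
R = 174 + 0.92 × (47 − 174) = 57.16 → 57
G = 130 + 0.92 × (54 − 130) = 60.08 → 60
B = 49 + 0.92 × (64 − 49) = 62.8 → 63

(57, 60, 63)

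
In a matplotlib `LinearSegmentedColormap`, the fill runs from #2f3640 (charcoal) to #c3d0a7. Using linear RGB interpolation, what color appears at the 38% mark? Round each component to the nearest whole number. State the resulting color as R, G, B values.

#2f3640 → (47, 54, 64); #c3d0a7 → (195, 208, 167).
38% corresponds to t = 0.38.
R = 47 + 0.38 × (195 − 47) = 47 + 0.38 × 148 = 103.24 → 103
G = 54 + 0.38 × (208 − 54) = 54 + 0.38 × 154 = 112.52 → 113
B = 64 + 0.38 × (167 − 64) = 64 + 0.38 × 103 = 103.14 → 103

(103, 113, 103)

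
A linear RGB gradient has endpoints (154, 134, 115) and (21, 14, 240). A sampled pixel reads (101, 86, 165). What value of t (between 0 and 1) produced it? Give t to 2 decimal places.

Invert the lerp on the R channel (largest span, 133): t = (101 − 154) / (21 − 154) = -53/-133 = 0.3985.
Check on G: (86 − 134)/(14 − 134) = 0.4 ✓

0.40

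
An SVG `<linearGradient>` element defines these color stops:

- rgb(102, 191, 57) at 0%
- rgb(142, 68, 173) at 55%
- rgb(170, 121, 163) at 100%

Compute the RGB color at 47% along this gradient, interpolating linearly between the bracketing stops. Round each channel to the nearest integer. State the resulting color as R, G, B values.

(136, 86, 156)

47% lies between the 0% and 55% stops, so the local fraction is t = (47 − 0)/(55 − 0) = 47/55 ≈ 0.8545.
R = 102 + 0.8545 × (142 − 102) = 136.18 → 136
G = 191 + 0.8545 × (68 − 191) = 85.896 → 86
B = 57 + 0.8545 × (173 − 57) = 156.122 → 156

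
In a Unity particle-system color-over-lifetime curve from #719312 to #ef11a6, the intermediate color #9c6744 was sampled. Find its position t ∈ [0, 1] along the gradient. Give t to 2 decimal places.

0.34

Invert the lerp on the B channel (largest span, 148): t = (68 − 18) / (166 − 18) = 50/148 = 0.33784.
Check on R: (156 − 113)/(239 − 113) = 0.3413 ✓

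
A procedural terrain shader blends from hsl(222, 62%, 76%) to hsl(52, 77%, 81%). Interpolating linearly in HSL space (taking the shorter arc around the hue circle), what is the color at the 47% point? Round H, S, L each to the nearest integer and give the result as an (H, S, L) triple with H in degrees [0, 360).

Hue arc: Δh = 52 − 222 = -170° (|Δh| ≤ 180, already the shorter path).
H = 222 + 0.47 × (-170) = 142.1 → 142°
S = 62 + 0.47 × (77 − 62) = 69.05 → 69%
L = 76 + 0.47 × (81 − 76) = 78.35 → 78%

(142, 69, 78)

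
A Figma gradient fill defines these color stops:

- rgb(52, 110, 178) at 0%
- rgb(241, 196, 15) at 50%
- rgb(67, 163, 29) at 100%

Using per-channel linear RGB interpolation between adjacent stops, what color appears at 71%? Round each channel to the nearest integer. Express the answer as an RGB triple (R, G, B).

(168, 182, 21)

71% lies between the 50% and 100% stops, so the local fraction is t = (71 − 50)/(100 − 50) = 21/50 ≈ 0.42.
R = 241 + 0.42 × (67 − 241) = 167.92 → 168
G = 196 + 0.42 × (163 − 196) = 182.14 → 182
B = 15 + 0.42 × (29 − 15) = 20.88 → 21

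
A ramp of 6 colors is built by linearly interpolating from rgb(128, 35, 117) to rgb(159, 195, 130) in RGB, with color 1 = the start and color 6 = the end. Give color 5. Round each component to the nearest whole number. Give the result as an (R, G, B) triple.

(153, 163, 127)

With 6 swatches and endpoints inclusive, swatch 5 sits at t = (5 − 1)/(6 − 1) = 4/5 ≈ 0.8.
R = 128 + 0.8 × (159 − 128) = 152.8 → 153
G = 35 + 0.8 × (195 − 35) = 163 → 163
B = 117 + 0.8 × (130 − 117) = 127.4 → 127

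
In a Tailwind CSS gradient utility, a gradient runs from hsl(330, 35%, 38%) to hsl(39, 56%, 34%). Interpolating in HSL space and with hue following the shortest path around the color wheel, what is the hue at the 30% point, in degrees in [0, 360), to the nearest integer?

351

Hue: 39 − 330 = -291°, but |-291| > 180 so the shorter arc goes the other way: Δh = -291 + 360 = 69°.
H = 330 + 0.3 × (69) = 350.7 → 351°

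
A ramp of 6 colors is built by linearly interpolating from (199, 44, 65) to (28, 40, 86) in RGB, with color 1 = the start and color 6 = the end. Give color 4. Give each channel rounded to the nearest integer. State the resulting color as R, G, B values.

With 6 swatches and endpoints inclusive, swatch 4 sits at t = (4 − 1)/(6 − 1) = 3/5 ≈ 0.6.
R = 199 + 0.6 × (28 − 199) = 96.4 → 96
G = 44 + 0.6 × (40 − 44) = 41.6 → 42
B = 65 + 0.6 × (86 − 65) = 77.6 → 78

(96, 42, 78)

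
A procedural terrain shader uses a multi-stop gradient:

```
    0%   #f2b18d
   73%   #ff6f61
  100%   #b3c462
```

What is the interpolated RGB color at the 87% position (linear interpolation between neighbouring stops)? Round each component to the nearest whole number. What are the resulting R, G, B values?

87% lies between the 73% and 100% stops, so the local fraction is t = (87 − 73)/(100 − 73) = 14/27 ≈ 0.5185.
#ff6f61 → (255, 111, 97); #b3c462 → (179, 196, 98).
R = 255 + 0.5185 × (179 − 255) = 215.594 → 216
G = 111 + 0.5185 × (196 − 111) = 155.072 → 155
B = 97 + 0.5185 × (98 − 97) = 97.519 → 98

(216, 155, 98)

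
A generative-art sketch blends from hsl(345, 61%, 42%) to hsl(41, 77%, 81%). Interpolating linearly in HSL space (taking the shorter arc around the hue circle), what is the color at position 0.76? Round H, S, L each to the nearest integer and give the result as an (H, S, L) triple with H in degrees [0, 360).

Hue: 41 − 345 = -304°, but |-304| > 180 so the shorter arc goes the other way: Δh = -304 + 360 = 56°.
H = 345 + 0.76 × (56) = 387.56 → 388 → 388 mod 360 = 28°
S = 61 + 0.76 × (77 − 61) = 73.16 → 73%
L = 42 + 0.76 × (81 − 42) = 71.64 → 72%

(28, 73, 72)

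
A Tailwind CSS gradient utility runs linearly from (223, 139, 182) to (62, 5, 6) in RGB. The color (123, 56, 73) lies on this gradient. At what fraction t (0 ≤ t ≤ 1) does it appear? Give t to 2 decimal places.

0.62

Invert the lerp on the B channel (largest span, 176): t = (73 − 182) / (6 − 182) = -109/-176 = 0.61932.
Check on R: (123 − 223)/(62 − 223) = 0.6211 ✓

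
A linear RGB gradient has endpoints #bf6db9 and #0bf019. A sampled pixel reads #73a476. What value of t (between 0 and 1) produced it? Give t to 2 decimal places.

Invert the lerp on the R channel (largest span, 180): t = (115 − 191) / (11 − 191) = -76/-180 = 0.42222.
Check on G: (164 − 109)/(240 − 109) = 0.4198 ✓

0.42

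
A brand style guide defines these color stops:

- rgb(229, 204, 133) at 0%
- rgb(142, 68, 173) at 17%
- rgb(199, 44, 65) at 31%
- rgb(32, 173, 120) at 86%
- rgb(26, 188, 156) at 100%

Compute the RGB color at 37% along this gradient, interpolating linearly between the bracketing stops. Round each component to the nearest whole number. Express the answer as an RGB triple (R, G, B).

(181, 58, 71)

37% lies between the 31% and 86% stops, so the local fraction is t = (37 − 31)/(86 − 31) = 6/55 ≈ 0.1091.
R = 199 + 0.1091 × (32 − 199) = 180.78 → 181
G = 44 + 0.1091 × (173 − 44) = 58.074 → 58
B = 65 + 0.1091 × (120 − 65) = 71.001 → 71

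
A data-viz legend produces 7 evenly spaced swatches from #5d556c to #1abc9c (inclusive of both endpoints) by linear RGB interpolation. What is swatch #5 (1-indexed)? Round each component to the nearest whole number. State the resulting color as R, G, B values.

With 7 swatches and endpoints inclusive, swatch 5 sits at t = (5 − 1)/(7 − 1) = 4/6 ≈ 0.6667.
#5d556c → (93, 85, 108); #1abc9c → (26, 188, 156).
R = 93 + 0.6667 × (26 − 93) = 48.331 → 48
G = 85 + 0.6667 × (188 − 85) = 153.67 → 154
B = 108 + 0.6667 × (156 − 108) = 140.002 → 140

(48, 154, 140)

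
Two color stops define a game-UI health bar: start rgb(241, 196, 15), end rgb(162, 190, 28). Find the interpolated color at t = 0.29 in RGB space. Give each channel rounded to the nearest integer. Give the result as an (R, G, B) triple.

(218, 194, 19)

R = 241 + 0.29 × (162 − 241) = 241 + 0.29 × -79 = 218.09 → 218
G = 196 + 0.29 × (190 − 196) = 196 + 0.29 × -6 = 194.26 → 194
B = 15 + 0.29 × (28 − 15) = 15 + 0.29 × 13 = 18.77 → 19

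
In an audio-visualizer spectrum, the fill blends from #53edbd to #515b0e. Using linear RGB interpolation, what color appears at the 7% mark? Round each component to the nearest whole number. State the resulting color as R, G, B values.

(83, 227, 177)

#53edbd → (83, 237, 189); #515b0e → (81, 91, 14).
7% corresponds to t = 0.07.
R = 83 + 0.07 × (81 − 83) = 83 + 0.07 × -2 = 82.86 → 83
G = 237 + 0.07 × (91 − 237) = 237 + 0.07 × -146 = 226.78 → 227
B = 189 + 0.07 × (14 − 189) = 189 + 0.07 × -175 = 176.75 → 177
So the blended color is (83, 227, 177), about #53e3b1.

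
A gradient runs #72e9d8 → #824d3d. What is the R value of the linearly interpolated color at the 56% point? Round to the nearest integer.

123

R₁ = 114 (from #72e9d8), R₂ = 130 (from #824d3d).
R = 114 + 0.56 × (130 − 114) = 122.96 → 123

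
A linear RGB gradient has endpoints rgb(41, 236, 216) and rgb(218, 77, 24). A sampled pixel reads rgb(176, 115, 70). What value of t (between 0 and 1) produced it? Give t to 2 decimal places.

Invert the lerp on the B channel (largest span, 192): t = (70 − 216) / (24 − 216) = -146/-192 = 0.76042.
Check on R: (176 − 41)/(218 − 41) = 0.7627 ✓

0.76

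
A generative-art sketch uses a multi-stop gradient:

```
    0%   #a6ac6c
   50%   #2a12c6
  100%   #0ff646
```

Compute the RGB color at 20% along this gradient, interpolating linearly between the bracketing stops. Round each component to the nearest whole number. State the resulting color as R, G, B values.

(116, 110, 144)

20% lies between the 0% and 50% stops, so the local fraction is t = (20 − 0)/(50 − 0) = 20/50 ≈ 0.4.
#a6ac6c → (166, 172, 108); #2a12c6 → (42, 18, 198).
R = 166 + 0.4 × (42 − 166) = 116.4 → 116
G = 172 + 0.4 × (18 − 172) = 110.4 → 110
B = 108 + 0.4 × (198 − 108) = 144 → 144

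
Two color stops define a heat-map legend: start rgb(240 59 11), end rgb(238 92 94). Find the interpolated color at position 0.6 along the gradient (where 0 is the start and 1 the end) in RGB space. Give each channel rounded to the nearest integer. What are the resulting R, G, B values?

R = 240 + 0.6 × (238 − 240) = 240 + 0.6 × -2 = 238.8 → 239
G = 59 + 0.6 × (92 − 59) = 59 + 0.6 × 33 = 78.8 → 79
B = 11 + 0.6 × (94 − 11) = 11 + 0.6 × 83 = 60.8 → 61

(239, 79, 61)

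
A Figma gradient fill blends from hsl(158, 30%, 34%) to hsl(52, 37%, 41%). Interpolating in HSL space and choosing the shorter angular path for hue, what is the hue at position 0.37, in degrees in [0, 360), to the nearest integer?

119

Hue arc: Δh = 52 − 158 = -106° (|Δh| ≤ 180, already the shorter path).
H = 158 + 0.37 × (-106) = 118.78 → 119°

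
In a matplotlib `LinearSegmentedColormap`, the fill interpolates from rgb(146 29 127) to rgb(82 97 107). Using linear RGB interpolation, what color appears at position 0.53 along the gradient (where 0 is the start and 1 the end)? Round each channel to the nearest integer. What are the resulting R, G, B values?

(112, 65, 116)

R = 146 + 0.53 × (82 − 146) = 146 + 0.53 × -64 = 112.08 → 112
G = 29 + 0.53 × (97 − 29) = 29 + 0.53 × 68 = 65.04 → 65
B = 127 + 0.53 × (107 − 127) = 127 + 0.53 × -20 = 116.4 → 116
So the blended color is (112, 65, 116), about #704174.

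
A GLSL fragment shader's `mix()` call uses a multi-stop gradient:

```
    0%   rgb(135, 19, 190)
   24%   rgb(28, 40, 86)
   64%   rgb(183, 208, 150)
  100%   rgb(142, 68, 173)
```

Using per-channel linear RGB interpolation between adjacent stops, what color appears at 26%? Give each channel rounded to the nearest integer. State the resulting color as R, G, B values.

(36, 48, 89)

26% lies between the 24% and 64% stops, so the local fraction is t = (26 − 24)/(64 − 24) = 2/40 ≈ 0.05.
R = 28 + 0.05 × (183 − 28) = 35.75 → 36
G = 40 + 0.05 × (208 − 40) = 48.4 → 48
B = 86 + 0.05 × (150 − 86) = 89.2 → 89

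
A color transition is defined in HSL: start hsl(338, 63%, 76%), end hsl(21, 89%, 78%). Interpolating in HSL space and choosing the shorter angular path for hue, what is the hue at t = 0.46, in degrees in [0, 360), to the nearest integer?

Hue: 21 − 338 = -317°, but |-317| > 180 so the shorter arc goes the other way: Δh = -317 + 360 = 43°.
H = 338 + 0.46 × (43) = 357.78 → 358°

358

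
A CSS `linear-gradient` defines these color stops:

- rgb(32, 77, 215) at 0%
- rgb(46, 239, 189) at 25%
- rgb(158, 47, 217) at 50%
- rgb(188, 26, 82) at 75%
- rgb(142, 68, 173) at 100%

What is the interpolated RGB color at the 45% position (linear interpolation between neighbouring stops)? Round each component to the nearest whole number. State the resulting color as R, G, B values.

(136, 85, 211)

45% lies between the 25% and 50% stops, so the local fraction is t = (45 − 25)/(50 − 25) = 20/25 ≈ 0.8.
R = 46 + 0.8 × (158 − 46) = 135.6 → 136
G = 239 + 0.8 × (47 − 239) = 85.4 → 85
B = 189 + 0.8 × (217 − 189) = 211.4 → 211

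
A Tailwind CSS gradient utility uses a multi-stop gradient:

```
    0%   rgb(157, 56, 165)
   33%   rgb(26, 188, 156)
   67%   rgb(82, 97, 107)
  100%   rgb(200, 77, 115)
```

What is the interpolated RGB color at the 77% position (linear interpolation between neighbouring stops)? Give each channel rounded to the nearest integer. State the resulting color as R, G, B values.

77% lies between the 67% and 100% stops, so the local fraction is t = (77 − 67)/(100 − 67) = 10/33 ≈ 0.303.
R = 82 + 0.303 × (200 − 82) = 117.754 → 118
G = 97 + 0.303 × (77 − 97) = 90.94 → 91
B = 107 + 0.303 × (115 − 107) = 109.424 → 109

(118, 91, 109)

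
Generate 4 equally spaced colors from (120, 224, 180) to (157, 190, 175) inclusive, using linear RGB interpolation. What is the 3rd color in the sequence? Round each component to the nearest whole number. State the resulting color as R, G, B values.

(145, 201, 177)

With 4 swatches and endpoints inclusive, swatch 3 sits at t = (3 − 1)/(4 − 1) = 2/3 ≈ 0.6667.
R = 120 + 0.6667 × (157 − 120) = 144.668 → 145
G = 224 + 0.6667 × (190 − 224) = 201.332 → 201
B = 180 + 0.6667 × (175 − 180) = 176.667 → 177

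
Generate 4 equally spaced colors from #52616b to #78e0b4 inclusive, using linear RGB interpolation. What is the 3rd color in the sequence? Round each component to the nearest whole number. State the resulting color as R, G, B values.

(107, 182, 156)

With 4 swatches and endpoints inclusive, swatch 3 sits at t = (3 − 1)/(4 − 1) = 2/3 ≈ 0.6667.
#52616b → (82, 97, 107); #78e0b4 → (120, 224, 180).
R = 82 + 0.6667 × (120 − 82) = 107.335 → 107
G = 97 + 0.6667 × (224 − 97) = 181.671 → 182
B = 107 + 0.6667 × (180 − 107) = 155.669 → 156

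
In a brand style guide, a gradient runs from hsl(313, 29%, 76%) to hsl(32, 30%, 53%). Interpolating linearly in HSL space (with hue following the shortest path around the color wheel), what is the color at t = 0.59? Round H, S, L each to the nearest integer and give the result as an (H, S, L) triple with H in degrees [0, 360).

(0, 30, 62)

Hue: 32 − 313 = -281°, but |-281| > 180 so the shorter arc goes the other way: Δh = -281 + 360 = 79°.
H = 313 + 0.59 × (79) = 359.61 → 360 → 360 mod 360 = 0°
S = 29 + 0.59 × (30 − 29) = 29.59 → 30%
L = 76 + 0.59 × (53 − 76) = 62.43 → 62%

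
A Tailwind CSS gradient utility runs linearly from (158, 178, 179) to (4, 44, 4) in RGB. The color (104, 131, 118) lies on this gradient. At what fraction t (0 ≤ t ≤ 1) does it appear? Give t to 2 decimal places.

Invert the lerp on the B channel (largest span, 175): t = (118 − 179) / (4 − 179) = -61/-175 = 0.34857.
Check on R: (104 − 158)/(4 − 158) = 0.3506 ✓

0.35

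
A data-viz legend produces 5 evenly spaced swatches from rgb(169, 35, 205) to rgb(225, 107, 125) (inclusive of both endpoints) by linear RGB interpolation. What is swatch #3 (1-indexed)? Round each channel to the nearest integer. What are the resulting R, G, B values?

(197, 71, 165)

With 5 swatches and endpoints inclusive, swatch 3 sits at t = (3 − 1)/(5 − 1) = 2/4 ≈ 0.5.
R = 169 + 0.5 × (225 − 169) = 197 → 197
G = 35 + 0.5 × (107 − 35) = 71 → 71
B = 205 + 0.5 × (125 − 205) = 165 → 165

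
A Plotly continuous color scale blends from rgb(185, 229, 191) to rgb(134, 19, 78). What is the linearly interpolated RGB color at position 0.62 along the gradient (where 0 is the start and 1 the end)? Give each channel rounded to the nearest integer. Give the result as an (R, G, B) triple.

(153, 99, 121)

R = 185 + 0.62 × (134 − 185) = 185 + 0.62 × -51 = 153.38 → 153
G = 229 + 0.62 × (19 − 229) = 229 + 0.62 × -210 = 98.8 → 99
B = 191 + 0.62 × (78 − 191) = 191 + 0.62 × -113 = 120.94 → 121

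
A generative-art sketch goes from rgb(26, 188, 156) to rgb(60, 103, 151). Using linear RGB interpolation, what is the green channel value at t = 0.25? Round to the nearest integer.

G = 188 + 0.25 × (103 − 188) = 166.75 → 167

167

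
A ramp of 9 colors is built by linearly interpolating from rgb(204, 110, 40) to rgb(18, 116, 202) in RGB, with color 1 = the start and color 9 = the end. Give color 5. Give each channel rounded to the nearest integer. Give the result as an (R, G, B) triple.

(111, 113, 121)

With 9 swatches and endpoints inclusive, swatch 5 sits at t = (5 − 1)/(9 − 1) = 4/8 ≈ 0.5.
R = 204 + 0.5 × (18 − 204) = 111 → 111
G = 110 + 0.5 × (116 − 110) = 113 → 113
B = 40 + 0.5 × (202 − 40) = 121 → 121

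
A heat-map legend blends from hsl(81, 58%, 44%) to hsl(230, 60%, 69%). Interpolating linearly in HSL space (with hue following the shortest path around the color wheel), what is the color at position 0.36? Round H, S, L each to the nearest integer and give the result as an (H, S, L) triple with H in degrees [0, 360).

Hue arc: Δh = 230 − 81 = 149° (|Δh| ≤ 180, already the shorter path).
H = 81 + 0.36 × (149) = 134.64 → 135°
S = 58 + 0.36 × (60 − 58) = 58.72 → 59%
L = 44 + 0.36 × (69 − 44) = 53 → 53%

(135, 59, 53)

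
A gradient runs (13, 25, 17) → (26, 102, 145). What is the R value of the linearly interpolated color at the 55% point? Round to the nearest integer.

R = 13 + 0.55 × (26 − 13) = 20.15 → 20

20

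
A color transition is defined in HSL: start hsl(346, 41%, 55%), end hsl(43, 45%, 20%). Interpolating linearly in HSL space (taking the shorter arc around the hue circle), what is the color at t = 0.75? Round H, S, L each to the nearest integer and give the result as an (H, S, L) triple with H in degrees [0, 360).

(29, 44, 29)

Hue: 43 − 346 = -303°, but |-303| > 180 so the shorter arc goes the other way: Δh = -303 + 360 = 57°.
H = 346 + 0.75 × (57) = 388.75 → 389 → 389 mod 360 = 29°
S = 41 + 0.75 × (45 − 41) = 44 → 44%
L = 55 + 0.75 × (20 − 55) = 28.75 → 29%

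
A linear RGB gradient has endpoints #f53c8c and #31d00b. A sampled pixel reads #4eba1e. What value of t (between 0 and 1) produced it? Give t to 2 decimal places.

Invert the lerp on the R channel (largest span, 196): t = (78 − 245) / (49 − 245) = -167/-196 = 0.85204.
Check on G: (186 − 60)/(208 − 60) = 0.8514 ✓

0.85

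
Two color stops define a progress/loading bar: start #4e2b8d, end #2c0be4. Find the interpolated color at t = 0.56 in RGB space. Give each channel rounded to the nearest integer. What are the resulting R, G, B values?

#4e2b8d → (78, 43, 141); #2c0be4 → (44, 11, 228).
R = 78 + 0.56 × (44 − 78) = 78 + 0.56 × -34 = 58.96 → 59
G = 43 + 0.56 × (11 − 43) = 43 + 0.56 × -32 = 25.08 → 25
B = 141 + 0.56 × (228 − 141) = 141 + 0.56 × 87 = 189.72 → 190
So the blended color is (59, 25, 190), about #3b19be.

(59, 25, 190)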